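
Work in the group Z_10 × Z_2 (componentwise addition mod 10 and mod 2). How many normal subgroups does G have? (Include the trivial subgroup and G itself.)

10

G is abelian, so every subgroup is normal.
G has 10 subgroups in total, hence 10 normal subgroups.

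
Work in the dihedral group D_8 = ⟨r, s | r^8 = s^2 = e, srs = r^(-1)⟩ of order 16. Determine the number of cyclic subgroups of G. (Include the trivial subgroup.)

Group the elements of G by the cyclic subgroup they generate; each cyclic subgroup of order d accounts for φ(d) elements.
Cyclic subgroups by order — order 1: 1; order 2: 9; order 4: 1; order 8: 1.
Total: 12.

12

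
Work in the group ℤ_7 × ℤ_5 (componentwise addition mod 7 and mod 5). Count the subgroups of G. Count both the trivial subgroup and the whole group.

4

|G| = 35, so by Lagrange every subgroup order divides 35. Divisors: 1, 5, 7, 35.
Subgroups by order — order 1: 1; order 5: 1; order 7: 1; order 35: 1.
Total: 1 + 1 + 1 + 1 = 4.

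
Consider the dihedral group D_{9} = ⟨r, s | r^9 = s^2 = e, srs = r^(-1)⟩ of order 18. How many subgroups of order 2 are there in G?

9

|G| = 18 and 2 | 18, so subgroups of order 2 are possible by Lagrange.
The subgroups of order 2 are: {e, r^2s}; {e, r^3s}; {e, r^4s}; {e, r^5s}; … (9 in all).
So G has 9 subgroups of order 2.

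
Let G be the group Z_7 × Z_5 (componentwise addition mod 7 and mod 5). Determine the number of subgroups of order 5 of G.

1

|G| = 35 and 5 | 35, so subgroups of order 5 are possible by Lagrange.
The subgroups of order 5 are: {(0,0), (0,1), (0,2), (0,3), (0,4)}.
So G has 1 subgroup of order 5.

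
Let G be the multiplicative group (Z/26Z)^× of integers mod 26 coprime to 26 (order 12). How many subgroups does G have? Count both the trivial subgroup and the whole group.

6

|G| = 12, so by Lagrange every subgroup order divides 12. Divisors: 1, 2, 3, 4, 6, 12.
Subgroups by order — order 1: 1; order 2: 1; order 3: 1; order 4: 1; order 6: 1; order 12: 1.
Total: 1 + 1 + 1 + 1 + 1 + 1 = 6.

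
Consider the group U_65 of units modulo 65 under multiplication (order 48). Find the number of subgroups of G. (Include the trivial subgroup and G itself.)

30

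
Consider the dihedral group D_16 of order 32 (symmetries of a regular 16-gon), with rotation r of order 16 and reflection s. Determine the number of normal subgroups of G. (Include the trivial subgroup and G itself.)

G has 36 subgroups. Checking conjugation-invariance by order — order 1: 1/1 normal; order 2: 1/17 normal; order 4: 1/9 normal; order 8: 1/5 normal; order 16: 3/3 normal; order 32: 1/1 normal.
Total normal subgroups: 8.

8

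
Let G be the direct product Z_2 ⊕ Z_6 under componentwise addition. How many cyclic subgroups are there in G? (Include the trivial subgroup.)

Group the elements of G by the cyclic subgroup they generate; each cyclic subgroup of order d accounts for φ(d) elements.
Cyclic subgroups by order — order 1: 1; order 2: 3; order 3: 1; order 6: 3.
Total: 8.

8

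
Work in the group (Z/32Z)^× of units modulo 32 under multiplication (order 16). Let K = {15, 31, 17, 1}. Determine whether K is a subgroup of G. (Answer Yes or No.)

|K| = 4 divides |G| = 16, consistent with Lagrange.
K contains the identity, every element's inverse is in K, and K is closed under ·: it is a subgroup.

Yes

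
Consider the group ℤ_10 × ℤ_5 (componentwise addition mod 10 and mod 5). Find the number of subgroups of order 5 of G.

6

|G| = 50 and 5 | 50, so subgroups of order 5 are possible by Lagrange.
The subgroups of order 5 are: {(0,0), (0,1), (0,2), (0,3), (0,4)}; {(0,0), (2,0), (4,0), (6,0), (8,0)}; {(0,0), (2,1), (4,2), (6,3), (8,4)}; {(0,0), (2,2), (4,4), (6,1), (8,3)}; … (6 in all).
So G has 6 subgroups of order 5.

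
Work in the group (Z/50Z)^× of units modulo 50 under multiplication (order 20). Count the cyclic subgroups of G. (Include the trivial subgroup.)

6

Each element a generates a cyclic subgroup ⟨a⟩; distinct elements may generate the same one (a cyclic group of order d has φ(d) generators).
Cyclic subgroups by order — order 1: 1; order 2: 1; order 4: 1; order 5: 1; order 10: 1; order 20: 1.
Total: 6.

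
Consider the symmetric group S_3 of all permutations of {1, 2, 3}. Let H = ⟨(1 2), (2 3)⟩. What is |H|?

6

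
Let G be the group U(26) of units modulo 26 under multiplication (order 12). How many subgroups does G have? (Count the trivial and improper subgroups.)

|G| = 12, so by Lagrange every subgroup order divides 12. Divisors: 1, 2, 3, 4, 6, 12.
Subgroups by order — order 1: 1; order 2: 1; order 3: 1; order 4: 1; order 6: 1; order 12: 1.
Total: 1 + 1 + 1 + 1 + 1 + 1 = 6.

6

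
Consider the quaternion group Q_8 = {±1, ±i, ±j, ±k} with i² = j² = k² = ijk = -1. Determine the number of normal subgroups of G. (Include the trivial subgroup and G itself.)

G has 6 subgroups. Checking conjugation-invariance by order — order 1: 1/1 normal; order 2: 1/1 normal; order 4: 3/3 normal; order 8: 1/1 normal.
Total normal subgroups: 6.

6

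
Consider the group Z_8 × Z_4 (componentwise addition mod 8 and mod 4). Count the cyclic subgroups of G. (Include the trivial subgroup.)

14

Each element a generates a cyclic subgroup ⟨a⟩; distinct elements may generate the same one (a cyclic group of order d has φ(d) generators).
Cyclic subgroups by order — order 1: 1; order 2: 3; order 4: 6; order 8: 4.
Total: 14.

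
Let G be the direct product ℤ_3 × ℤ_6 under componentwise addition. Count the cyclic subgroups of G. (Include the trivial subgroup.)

10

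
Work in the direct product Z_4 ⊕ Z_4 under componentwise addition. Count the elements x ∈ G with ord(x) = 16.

0

An element (a,b) has order lcm(ord(a), ord(b)); count pairs with lcm equal to 16.
Enumerating gives 0 such elements.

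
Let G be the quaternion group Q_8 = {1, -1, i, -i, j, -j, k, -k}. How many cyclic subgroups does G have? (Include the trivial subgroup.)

Each element a generates a cyclic subgroup ⟨a⟩; distinct elements may generate the same one (a cyclic group of order d has φ(d) generators).
Cyclic subgroups by order — order 1: 1; order 2: 1; order 4: 3.
Total: 5.

5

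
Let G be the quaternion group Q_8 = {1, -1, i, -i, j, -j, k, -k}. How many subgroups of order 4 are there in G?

3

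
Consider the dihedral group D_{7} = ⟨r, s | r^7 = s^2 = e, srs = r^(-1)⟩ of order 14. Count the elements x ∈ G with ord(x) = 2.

The elements of order 2 are: s, rs, r^2s, r^3s, r^4s, r^5s, r^6s.
That's 7.

7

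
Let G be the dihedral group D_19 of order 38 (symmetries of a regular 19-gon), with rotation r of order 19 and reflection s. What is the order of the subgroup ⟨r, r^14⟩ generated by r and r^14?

|⟨r⟩| = 19 and |⟨r^14⟩| = 19, so |H| is a multiple of lcm(19, 19) = 19 and divides |G| = 38.
Closing under the operation: H = {e, r, r^2, r^3, r^4, r^5, r^6, r^7, r^8, r^9, r^10, r^11, r^12, r^13, r^14, r^15, r^16, r^17, r^18}, so |H| = 19.

19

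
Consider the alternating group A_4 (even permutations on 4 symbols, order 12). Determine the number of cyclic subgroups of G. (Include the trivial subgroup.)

8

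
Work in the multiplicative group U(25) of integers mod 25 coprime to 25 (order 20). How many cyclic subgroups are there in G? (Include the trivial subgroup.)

A cyclic subgroup of order d is generated by each of its φ(d) elements of order d, so the cyclic subgroups of order d number (#elements of order d)/φ(d).
Cyclic subgroups by order — order 1: 1; order 2: 1; order 4: 1; order 5: 1; order 10: 1; order 20: 1.
Total: 6.

6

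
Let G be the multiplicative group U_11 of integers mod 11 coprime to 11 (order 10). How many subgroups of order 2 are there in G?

|G| = 10 and 2 | 10, so subgroups of order 2 are possible by Lagrange.
The subgroups of order 2 are: {1, 10}.
So G has 1 subgroup of order 2.

1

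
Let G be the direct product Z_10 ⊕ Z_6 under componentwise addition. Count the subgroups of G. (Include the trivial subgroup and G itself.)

|G| = 60, so by Lagrange every subgroup order divides 60. Divisors: 1, 2, 3, 4, 5, 6, 10, 12, 15, 20, 30, 60.
Subgroups by order — order 1: 1; order 2: 3; order 3: 1; order 4: 1; order 5: 1; order 6: 3; order 10: 3; order 12: 1; order 15: 1; order 20: 1; order 30: 3; order 60: 1.
Total: 1 + 3 + 1 + 1 + 1 + 3 + 3 + 1 + 1 + 1 + 3 + 1 = 20.

20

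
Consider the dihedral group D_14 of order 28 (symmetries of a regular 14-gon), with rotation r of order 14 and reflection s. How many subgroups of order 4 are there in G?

|G| = 28 and 4 | 28, so subgroups of order 4 are possible by Lagrange.
The subgroups of order 4 are: {e, r^7, r^3s, r^10s}; {e, r^7, r^4s, r^11s}; {e, r^7, r^5s, r^12s}; {e, r^7, r^6s, r^13s}; … (7 in all).
So G has 7 subgroups of order 4.

7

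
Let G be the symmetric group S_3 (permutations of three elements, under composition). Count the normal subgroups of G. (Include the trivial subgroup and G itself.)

G has 6 subgroups. Checking conjugation-invariance by order — order 1: 1/1 normal; order 2: 0/3 normal; order 3: 1/1 normal; order 6: 1/1 normal.
Total normal subgroups: 3.

3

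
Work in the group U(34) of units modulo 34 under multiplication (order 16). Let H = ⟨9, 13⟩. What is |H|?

|⟨9⟩| = 8 and |⟨13⟩| = 4, so |H| is a multiple of lcm(8, 4) = 8 and divides |G| = 16.
Closing under the operation: H = {1, 9, 13, 15, 19, 21, 25, 33}, so |H| = 8.

8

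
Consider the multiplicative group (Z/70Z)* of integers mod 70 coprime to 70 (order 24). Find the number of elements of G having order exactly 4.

The elements of order 4 are: 13, 27, 43, 57.
That's 4.

4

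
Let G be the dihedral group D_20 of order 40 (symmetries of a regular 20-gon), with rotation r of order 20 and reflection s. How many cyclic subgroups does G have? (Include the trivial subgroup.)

A cyclic subgroup of order d is generated by each of its φ(d) elements of order d, so the cyclic subgroups of order d number (#elements of order d)/φ(d).
Cyclic subgroups by order — order 1: 1; order 2: 21; order 4: 1; order 5: 1; order 10: 1; order 20: 1.
Total: 26.

26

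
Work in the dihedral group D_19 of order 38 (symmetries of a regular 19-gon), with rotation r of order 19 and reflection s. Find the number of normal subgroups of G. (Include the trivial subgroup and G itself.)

3

G has 22 subgroups. Checking conjugation-invariance by order — order 1: 1/1 normal; order 2: 0/19 normal; order 19: 1/1 normal; order 38: 1/1 normal.
Total normal subgroups: 3.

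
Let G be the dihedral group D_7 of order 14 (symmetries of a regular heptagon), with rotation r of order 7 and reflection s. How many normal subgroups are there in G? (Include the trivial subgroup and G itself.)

3

G has 10 subgroups. Checking conjugation-invariance by order — order 1: 1/1 normal; order 2: 0/7 normal; order 7: 1/1 normal; order 14: 1/1 normal.
Total normal subgroups: 3.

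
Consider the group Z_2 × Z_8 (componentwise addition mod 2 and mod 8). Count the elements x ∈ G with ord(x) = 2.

3

An element (a,b) has order lcm(ord(a), ord(b)); count pairs with lcm equal to 2.
Enumerating gives 3 such elements.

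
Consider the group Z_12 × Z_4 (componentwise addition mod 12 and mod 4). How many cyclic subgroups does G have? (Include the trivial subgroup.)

Group the elements of G by the cyclic subgroup they generate; each cyclic subgroup of order d accounts for φ(d) elements.
Cyclic subgroups by order — order 1: 1; order 2: 3; order 3: 1; order 4: 6; order 6: 3; order 12: 6.
Total: 20.

20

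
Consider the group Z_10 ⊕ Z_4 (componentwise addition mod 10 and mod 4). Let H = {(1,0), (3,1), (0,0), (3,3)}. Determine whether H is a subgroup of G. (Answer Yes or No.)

(1,0) ∈ H but its inverse (9,0) ∉ H, so H is not a subgroup.

No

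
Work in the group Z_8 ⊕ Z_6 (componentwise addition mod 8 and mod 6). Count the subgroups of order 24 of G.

|G| = 48 and 24 | 48, so subgroups of order 24 are possible by Lagrange.
The subgroups of order 24 are: {(0,0), (0,1), (0,2), (0,3), (0,4), (0,5), (2,0), (2,1), (2,2), (2,3), (2,4), (2,5), (4,0), (4,1), (4,2), (4,3), (4,4), (4,5), (6,0), (6,1), (6,2), (6,3), (6,4), (6,5)}; {(0,0), (0,2), (0,4), (1,0), (1,2), (1,4), (2,0), (2,2), (2,4), (3,0), (3,2), (3,4), (4,0), (4,2), (4,4), (5,0), (5,2), (5,4), (6,0), (6,2), (6,4), (7,0), (7,2), (7,4)}; {(0,0), (0,2), (0,4), (1,1), (1,3), (1,5), (2,0), (2,2), (2,4), (3,1), (3,3), (3,5), (4,0), (4,2), (4,4), (5,1), (5,3), (5,5), (6,0), (6,2), (6,4), (7,1), (7,3), (7,5)}.
So G has 3 subgroups of order 24.

3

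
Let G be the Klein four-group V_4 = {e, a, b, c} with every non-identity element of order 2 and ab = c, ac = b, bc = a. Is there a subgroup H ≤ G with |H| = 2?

Yes

2 | 4. A subgroup of order 2 is {e, a}.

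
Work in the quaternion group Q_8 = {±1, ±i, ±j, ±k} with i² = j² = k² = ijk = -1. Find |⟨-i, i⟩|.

|⟨-i⟩| = 4 and |⟨i⟩| = 4, so |H| is a multiple of lcm(4, 4) = 4 and divides |G| = 8.
Closing under the operation: H = {1, -1, i, -i}, so |H| = 4.

4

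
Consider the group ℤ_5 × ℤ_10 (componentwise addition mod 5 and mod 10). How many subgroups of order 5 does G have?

6

|G| = 50 and 5 | 50, so subgroups of order 5 are possible by Lagrange.
The subgroups of order 5 are: {(0,0), (0,2), (0,4), (0,6), (0,8)}; {(0,0), (1,0), (2,0), (3,0), (4,0)}; {(0,0), (1,2), (2,4), (3,6), (4,8)}; {(0,0), (1,4), (2,8), (3,2), (4,6)}; … (6 in all).
So G has 6 subgroups of order 5.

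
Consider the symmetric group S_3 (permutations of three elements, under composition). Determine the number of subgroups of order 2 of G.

3

|G| = 6 and 2 | 6, so subgroups of order 2 are possible by Lagrange.
The subgroups of order 2 are: {e, (1 2)}; {e, (1 3)}; {e, (2 3)}.
So G has 3 subgroups of order 2.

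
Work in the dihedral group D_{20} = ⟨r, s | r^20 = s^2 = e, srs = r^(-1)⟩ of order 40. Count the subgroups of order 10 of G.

|G| = 40 and 10 | 40, so subgroups of order 10 are possible by Lagrange.
The subgroups of order 10 are: {e, r^2, r^4, r^6, r^8, r^10, r^12, r^14, r^16, r^18}; {e, r^4, r^8, r^12, r^16, r^2s, r^6s, r^10s, r^14s, r^18s}; {e, r^4, r^8, r^12, r^16, r^3s, r^7s, r^11s, r^15s, r^19s}; {e, r^4, r^8, r^12, r^16, s, r^4s, r^8s, r^12s, r^16s}; … (5 in all).
So G has 5 subgroups of order 10.

5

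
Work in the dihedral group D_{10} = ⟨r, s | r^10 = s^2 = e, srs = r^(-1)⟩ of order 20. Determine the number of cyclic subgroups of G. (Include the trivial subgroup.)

14

Each element a generates a cyclic subgroup ⟨a⟩; distinct elements may generate the same one (a cyclic group of order d has φ(d) generators).
Cyclic subgroups by order — order 1: 1; order 2: 11; order 5: 1; order 10: 1.
Total: 14.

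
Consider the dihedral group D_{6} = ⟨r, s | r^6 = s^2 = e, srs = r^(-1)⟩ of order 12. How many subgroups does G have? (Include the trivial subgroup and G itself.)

16

|G| = 12, so by Lagrange every subgroup order divides 12. Divisors: 1, 2, 3, 4, 6, 12.
Subgroups by order — order 1: 1; order 2: 7; order 3: 1; order 4: 3; order 6: 3; order 12: 1.
Total: 1 + 7 + 1 + 3 + 3 + 1 = 16.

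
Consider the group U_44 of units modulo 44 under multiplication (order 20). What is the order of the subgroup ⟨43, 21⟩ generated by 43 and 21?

|⟨43⟩| = 2 and |⟨21⟩| = 2, so |H| is a multiple of lcm(2, 2) = 2 and divides |G| = 20.
Closing under the operation: H = {1, 21, 23, 43}, so |H| = 4.

4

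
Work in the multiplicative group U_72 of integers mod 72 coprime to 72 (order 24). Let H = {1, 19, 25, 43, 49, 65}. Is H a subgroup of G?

65 ∈ H but its inverse 41 ∉ H, so H is not a subgroup.

No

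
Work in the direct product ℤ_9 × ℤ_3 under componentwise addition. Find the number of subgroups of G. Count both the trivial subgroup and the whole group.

10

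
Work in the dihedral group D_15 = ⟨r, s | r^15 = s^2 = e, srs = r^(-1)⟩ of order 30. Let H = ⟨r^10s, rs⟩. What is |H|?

10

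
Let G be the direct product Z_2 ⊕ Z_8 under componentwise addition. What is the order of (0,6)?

The order of (0,6) in Z_2 × Z_8 is lcm(ord(0) in Z_2, ord(6) in Z_8).
ord(0) = 1 and ord(6) = 4, so |⟨(0,6)⟩| = lcm(1, 4) = 4.

4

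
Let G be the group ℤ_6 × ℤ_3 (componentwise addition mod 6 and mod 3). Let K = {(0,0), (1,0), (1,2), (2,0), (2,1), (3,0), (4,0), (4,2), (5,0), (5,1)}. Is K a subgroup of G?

|K| = 10 does not divide |G| = 18, so by Lagrange K is not a subgroup.

No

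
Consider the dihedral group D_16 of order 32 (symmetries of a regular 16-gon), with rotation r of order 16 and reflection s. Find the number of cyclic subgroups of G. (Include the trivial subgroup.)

21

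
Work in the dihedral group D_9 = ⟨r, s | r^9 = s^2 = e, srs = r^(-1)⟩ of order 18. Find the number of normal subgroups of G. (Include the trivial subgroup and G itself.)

G has 16 subgroups. Checking conjugation-invariance by order — order 1: 1/1 normal; order 2: 0/9 normal; order 3: 1/1 normal; order 6: 0/3 normal; order 9: 1/1 normal; order 18: 1/1 normal.
Total normal subgroups: 4.

4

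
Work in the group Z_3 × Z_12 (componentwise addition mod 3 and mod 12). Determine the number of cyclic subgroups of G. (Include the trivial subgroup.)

Each element a generates a cyclic subgroup ⟨a⟩; distinct elements may generate the same one (a cyclic group of order d has φ(d) generators).
Cyclic subgroups by order — order 1: 1; order 2: 1; order 3: 4; order 4: 1; order 6: 4; order 12: 4.
Total: 15.

15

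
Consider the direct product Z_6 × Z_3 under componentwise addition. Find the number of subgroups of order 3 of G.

4

|G| = 18 and 3 | 18, so subgroups of order 3 are possible by Lagrange.
The subgroups of order 3 are: {(0,0), (0,1), (0,2)}; {(0,0), (2,0), (4,0)}; {(0,0), (2,1), (4,2)}; {(0,0), (2,2), (4,1)}.
So G has 4 subgroups of order 3.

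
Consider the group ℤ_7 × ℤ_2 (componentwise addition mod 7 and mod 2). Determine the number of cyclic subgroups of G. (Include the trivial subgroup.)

4

Group the elements of G by the cyclic subgroup they generate; each cyclic subgroup of order d accounts for φ(d) elements.
Cyclic subgroups by order — order 1: 1; order 2: 1; order 7: 1; order 14: 1.
Total: 4.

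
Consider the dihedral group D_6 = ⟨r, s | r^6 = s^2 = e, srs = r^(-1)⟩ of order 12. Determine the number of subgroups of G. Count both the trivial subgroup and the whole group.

16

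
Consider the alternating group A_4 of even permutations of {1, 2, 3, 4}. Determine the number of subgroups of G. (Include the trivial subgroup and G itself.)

|G| = 12, so by Lagrange every subgroup order divides 12. Divisors: 1, 2, 3, 4, 6, 12.
Subgroups by order — order 1: 1; order 2: 3; order 3: 4; order 4: 1; order 6: 0; order 12: 1.
Total: 1 + 3 + 4 + 1 + 0 + 1 = 10.

10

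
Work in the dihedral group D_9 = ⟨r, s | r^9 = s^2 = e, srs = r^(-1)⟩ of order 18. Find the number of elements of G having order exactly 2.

Enumerating element orders in G gives 9 elements of order 2.

9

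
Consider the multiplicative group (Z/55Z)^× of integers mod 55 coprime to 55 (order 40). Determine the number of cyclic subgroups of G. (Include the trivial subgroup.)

Each element a generates a cyclic subgroup ⟨a⟩; distinct elements may generate the same one (a cyclic group of order d has φ(d) generators).
Cyclic subgroups by order — order 1: 1; order 2: 3; order 4: 2; order 5: 1; order 10: 3; order 20: 2.
Total: 12.

12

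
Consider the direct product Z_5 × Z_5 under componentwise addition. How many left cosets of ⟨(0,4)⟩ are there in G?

|⟨(0,4)⟩| = 5 and |G| = 25.
By Lagrange, [G : H] = |G|/|H| = 25/5 = 5.

5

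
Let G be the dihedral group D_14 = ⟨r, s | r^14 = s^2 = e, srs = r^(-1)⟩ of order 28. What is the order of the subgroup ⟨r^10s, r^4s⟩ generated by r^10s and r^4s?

|⟨r^10s⟩| = 2 and |⟨r^4s⟩| = 2, so |H| is a multiple of lcm(2, 2) = 2 and divides |G| = 28.
Closing under the operation: H = {e, r^2, r^4, r^6, r^8, r^10, r^12, s, r^2s, r^4s, r^6s, r^8s, r^10s, r^12s}, so |H| = 14.

14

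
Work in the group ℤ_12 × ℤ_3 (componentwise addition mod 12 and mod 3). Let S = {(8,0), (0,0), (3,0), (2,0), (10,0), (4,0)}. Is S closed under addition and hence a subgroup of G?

No

(3,0) ∈ S but its inverse (9,0) ∉ S, so S is not a subgroup.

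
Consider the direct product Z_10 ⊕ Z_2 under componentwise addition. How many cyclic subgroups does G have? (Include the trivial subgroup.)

Group the elements of G by the cyclic subgroup they generate; each cyclic subgroup of order d accounts for φ(d) elements.
Cyclic subgroups by order — order 1: 1; order 2: 3; order 5: 1; order 10: 3.
Total: 8.

8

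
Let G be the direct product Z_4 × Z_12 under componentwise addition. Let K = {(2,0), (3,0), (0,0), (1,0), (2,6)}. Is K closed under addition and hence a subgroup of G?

No

|K| = 5 does not divide |G| = 48, so by Lagrange K is not a subgroup.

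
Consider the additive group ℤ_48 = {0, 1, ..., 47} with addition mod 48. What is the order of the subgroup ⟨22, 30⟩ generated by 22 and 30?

|⟨22⟩| = 24 and |⟨30⟩| = 8, so |H| is a multiple of lcm(24, 8) = 24 and divides |G| = 48.
Closing under the operation: H = {0, 2, 4, 6, 8, 10, 12, 14, 16, 18, 20, 22, 24, 26, 28, 30, 32, 34, 36, 38, 40, 42, 44, 46}, so |H| = 24.

24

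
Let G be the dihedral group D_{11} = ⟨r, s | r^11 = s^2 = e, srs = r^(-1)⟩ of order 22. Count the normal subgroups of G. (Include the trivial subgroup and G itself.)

3

G has 14 subgroups. Checking conjugation-invariance by order — order 1: 1/1 normal; order 2: 0/11 normal; order 11: 1/1 normal; order 22: 1/1 normal.
Total normal subgroups: 3.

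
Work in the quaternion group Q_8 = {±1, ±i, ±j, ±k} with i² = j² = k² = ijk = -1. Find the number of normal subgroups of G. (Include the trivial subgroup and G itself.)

G has 6 subgroups. Checking conjugation-invariance by order — order 1: 1/1 normal; order 2: 1/1 normal; order 4: 3/3 normal; order 8: 1/1 normal.
Total normal subgroups: 6.

6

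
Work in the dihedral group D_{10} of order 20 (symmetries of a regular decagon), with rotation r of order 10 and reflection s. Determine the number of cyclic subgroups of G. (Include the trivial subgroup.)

Group the elements of G by the cyclic subgroup they generate; each cyclic subgroup of order d accounts for φ(d) elements.
Cyclic subgroups by order — order 1: 1; order 2: 11; order 5: 1; order 10: 1.
Total: 14.

14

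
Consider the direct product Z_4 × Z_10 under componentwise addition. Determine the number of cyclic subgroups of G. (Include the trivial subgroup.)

Group the elements of G by the cyclic subgroup they generate; each cyclic subgroup of order d accounts for φ(d) elements.
Cyclic subgroups by order — order 1: 1; order 2: 3; order 4: 2; order 5: 1; order 10: 3; order 20: 2.
Total: 12.

12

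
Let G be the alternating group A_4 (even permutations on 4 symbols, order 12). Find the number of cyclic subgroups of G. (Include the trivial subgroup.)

A cyclic subgroup of order d is generated by each of its φ(d) elements of order d, so the cyclic subgroups of order d number (#elements of order d)/φ(d).
Cyclic subgroups by order — order 1: 1; order 2: 3; order 3: 4.
Total: 8.

8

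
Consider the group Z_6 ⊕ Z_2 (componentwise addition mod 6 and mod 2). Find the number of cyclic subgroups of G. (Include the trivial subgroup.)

8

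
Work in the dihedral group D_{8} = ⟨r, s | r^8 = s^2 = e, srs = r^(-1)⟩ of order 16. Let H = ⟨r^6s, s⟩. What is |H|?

|⟨r^6s⟩| = 2 and |⟨s⟩| = 2, so |H| is a multiple of lcm(2, 2) = 2 and divides |G| = 16.
Closing under the operation: H = {e, r^2, r^4, r^6, s, r^2s, r^4s, r^6s}, so |H| = 8.

8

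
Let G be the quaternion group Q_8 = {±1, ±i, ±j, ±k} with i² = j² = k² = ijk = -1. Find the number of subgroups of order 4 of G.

3

|G| = 8 and 4 | 8, so subgroups of order 4 are possible by Lagrange.
The subgroups of order 4 are: {1, -1, i, -i}; {1, -1, j, -j}; {1, -1, k, -k}.
So G has 3 subgroups of order 4.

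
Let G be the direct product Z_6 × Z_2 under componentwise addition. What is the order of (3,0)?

2

The order of (3,0) in Z_6 × Z_2 is lcm(ord(3) in Z_6, ord(0) in Z_2).
ord(3) = 2 and ord(0) = 1, so |⟨(3,0)⟩| = lcm(2, 1) = 2.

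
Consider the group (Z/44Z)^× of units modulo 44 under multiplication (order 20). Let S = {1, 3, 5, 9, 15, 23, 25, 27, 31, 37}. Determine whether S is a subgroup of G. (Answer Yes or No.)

Yes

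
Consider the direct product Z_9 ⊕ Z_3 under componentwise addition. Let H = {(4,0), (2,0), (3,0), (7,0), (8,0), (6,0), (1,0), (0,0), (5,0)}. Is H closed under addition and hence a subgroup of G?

|H| = 9 divides |G| = 27, consistent with Lagrange.
H contains the identity, every element's inverse is in H, and H is closed under +: it is a subgroup.
In fact H = ⟨(4,0)⟩.

Yes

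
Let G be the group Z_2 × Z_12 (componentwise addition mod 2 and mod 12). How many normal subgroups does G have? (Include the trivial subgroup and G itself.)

16

G is abelian, so every subgroup is normal.
G has 16 subgroups in total, hence 16 normal subgroups.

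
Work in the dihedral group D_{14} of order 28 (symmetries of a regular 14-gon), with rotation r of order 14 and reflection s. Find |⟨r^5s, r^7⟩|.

4

|⟨r^5s⟩| = 2 and |⟨r^7⟩| = 2, so |H| is a multiple of lcm(2, 2) = 2 and divides |G| = 28.
Closing under the operation: H = {e, r^7, r^5s, r^12s}, so |H| = 4.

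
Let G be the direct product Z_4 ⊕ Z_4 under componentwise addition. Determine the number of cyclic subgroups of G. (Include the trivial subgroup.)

10

Each element a generates a cyclic subgroup ⟨a⟩; distinct elements may generate the same one (a cyclic group of order d has φ(d) generators).
Cyclic subgroups by order — order 1: 1; order 2: 3; order 4: 6.
Total: 10.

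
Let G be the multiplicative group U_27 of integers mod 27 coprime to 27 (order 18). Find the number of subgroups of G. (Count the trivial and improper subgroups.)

|G| = 18, so by Lagrange every subgroup order divides 18. Divisors: 1, 2, 3, 6, 9, 18.
Subgroups by order — order 1: 1; order 2: 1; order 3: 1; order 6: 1; order 9: 1; order 18: 1.
Total: 1 + 1 + 1 + 1 + 1 + 1 = 6.

6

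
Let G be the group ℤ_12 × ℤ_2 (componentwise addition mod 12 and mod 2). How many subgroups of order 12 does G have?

|G| = 24 and 12 | 24, so subgroups of order 12 are possible by Lagrange.
The subgroups of order 12 are: {(0,0), (0,1), (2,0), (2,1), (4,0), (4,1), (6,0), (6,1), (8,0), (8,1), (10,0), (10,1)}; {(0,0), (1,0), (2,0), (3,0), (4,0), (5,0), (6,0), (7,0), (8,0), (9,0), (10,0), (11,0)}; {(0,0), (1,1), (2,0), (3,1), (4,0), (5,1), (6,0), (7,1), (8,0), (9,1), (10,0), (11,1)}.
So G has 3 subgroups of order 12.

3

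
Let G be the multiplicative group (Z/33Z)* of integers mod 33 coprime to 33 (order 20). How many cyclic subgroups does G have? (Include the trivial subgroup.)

Group the elements of G by the cyclic subgroup they generate; each cyclic subgroup of order d accounts for φ(d) elements.
Cyclic subgroups by order — order 1: 1; order 2: 3; order 5: 1; order 10: 3.
Total: 8.

8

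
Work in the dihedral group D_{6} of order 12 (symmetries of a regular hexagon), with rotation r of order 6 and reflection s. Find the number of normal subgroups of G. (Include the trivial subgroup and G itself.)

7

G has 16 subgroups. Checking conjugation-invariance by order — order 1: 1/1 normal; order 2: 1/7 normal; order 3: 1/1 normal; order 4: 0/3 normal; order 6: 3/3 normal; order 12: 1/1 normal.
Total normal subgroups: 7.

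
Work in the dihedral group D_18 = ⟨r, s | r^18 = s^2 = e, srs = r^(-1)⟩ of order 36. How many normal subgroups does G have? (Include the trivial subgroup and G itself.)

9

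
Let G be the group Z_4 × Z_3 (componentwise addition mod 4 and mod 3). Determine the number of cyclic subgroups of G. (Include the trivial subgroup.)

6

Group the elements of G by the cyclic subgroup they generate; each cyclic subgroup of order d accounts for φ(d) elements.
Cyclic subgroups by order — order 1: 1; order 2: 1; order 3: 1; order 4: 1; order 6: 1; order 12: 1.
Total: 6.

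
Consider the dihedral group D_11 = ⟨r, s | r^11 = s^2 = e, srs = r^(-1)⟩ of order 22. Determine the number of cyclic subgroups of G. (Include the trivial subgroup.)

Each element a generates a cyclic subgroup ⟨a⟩; distinct elements may generate the same one (a cyclic group of order d has φ(d) generators).
Cyclic subgroups by order — order 1: 1; order 2: 11; order 11: 1.
Total: 13.

13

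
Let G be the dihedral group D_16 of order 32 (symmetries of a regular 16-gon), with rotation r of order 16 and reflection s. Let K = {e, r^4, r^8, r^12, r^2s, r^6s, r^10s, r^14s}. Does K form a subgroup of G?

Yes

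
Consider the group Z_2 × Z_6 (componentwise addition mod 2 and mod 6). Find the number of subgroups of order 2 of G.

|G| = 12 and 2 | 12, so subgroups of order 2 are possible by Lagrange.
The subgroups of order 2 are: {(0,0), (0,3)}; {(0,0), (1,0)}; {(0,0), (1,3)}.
So G has 3 subgroups of order 2.

3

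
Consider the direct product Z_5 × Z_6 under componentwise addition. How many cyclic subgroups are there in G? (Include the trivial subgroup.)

Each element a generates a cyclic subgroup ⟨a⟩; distinct elements may generate the same one (a cyclic group of order d has φ(d) generators).
Cyclic subgroups by order — order 1: 1; order 2: 1; order 3: 1; order 5: 1; order 6: 1; order 10: 1; order 15: 1; order 30: 1.
Total: 8.

8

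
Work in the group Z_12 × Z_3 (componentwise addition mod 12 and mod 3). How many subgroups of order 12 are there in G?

4

|G| = 36 and 12 | 36, so subgroups of order 12 are possible by Lagrange.
The subgroups of order 12 are: {(0,0), (0,1), (0,2), (3,0), (3,1), (3,2), (6,0), (6,1), (6,2), (9,0), (9,1), (9,2)}; {(0,0), (1,0), (2,0), (3,0), (4,0), (5,0), (6,0), (7,0), (8,0), (9,0), (10,0), (11,0)}; {(0,0), (1,1), (2,2), (3,0), (4,1), (5,2), (6,0), (7,1), (8,2), (9,0), (10,1), (11,2)}; {(0,0), (1,2), (2,1), (3,0), (4,2), (5,1), (6,0), (7,2), (8,1), (9,0), (10,2), (11,1)}.
So G has 4 subgroups of order 12.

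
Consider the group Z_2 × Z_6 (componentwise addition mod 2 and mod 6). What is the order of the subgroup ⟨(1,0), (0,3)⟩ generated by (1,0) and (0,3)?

4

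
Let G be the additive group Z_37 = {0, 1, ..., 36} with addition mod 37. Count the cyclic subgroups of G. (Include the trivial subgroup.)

2

A cyclic subgroup of order d is generated by each of its φ(d) elements of order d, so the cyclic subgroups of order d number (#elements of order d)/φ(d).
Cyclic subgroups by order — order 1: 1; order 37: 1.
Total: 2.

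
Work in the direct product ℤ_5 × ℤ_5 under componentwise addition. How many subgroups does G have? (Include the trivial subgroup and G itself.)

|G| = 25, so by Lagrange every subgroup order divides 25. Divisors: 1, 5, 25.
Subgroups by order — order 1: 1; order 5: 6; order 25: 1.
Total: 1 + 6 + 1 = 8.

8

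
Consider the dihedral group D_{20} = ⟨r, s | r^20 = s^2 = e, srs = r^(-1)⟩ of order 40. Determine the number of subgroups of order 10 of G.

5

|G| = 40 and 10 | 40, so subgroups of order 10 are possible by Lagrange.
The subgroups of order 10 are: {e, r^2, r^4, r^6, r^8, r^10, r^12, r^14, r^16, r^18}; {e, r^4, r^8, r^12, r^16, r^2s, r^6s, r^10s, r^14s, r^18s}; {e, r^4, r^8, r^12, r^16, r^3s, r^7s, r^11s, r^15s, r^19s}; {e, r^4, r^8, r^12, r^16, s, r^4s, r^8s, r^12s, r^16s}; … (5 in all).
So G has 5 subgroups of order 10.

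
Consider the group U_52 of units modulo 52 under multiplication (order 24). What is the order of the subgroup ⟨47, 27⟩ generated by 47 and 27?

8

|⟨47⟩| = 4 and |⟨27⟩| = 2, so |H| is a multiple of lcm(4, 2) = 4 and divides |G| = 24.
Closing under the operation: H = {1, 5, 21, 25, 27, 31, 47, 51}, so |H| = 8.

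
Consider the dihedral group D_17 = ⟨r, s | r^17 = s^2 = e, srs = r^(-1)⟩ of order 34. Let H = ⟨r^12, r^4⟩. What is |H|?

|⟨r^12⟩| = 17 and |⟨r^4⟩| = 17, so |H| is a multiple of lcm(17, 17) = 17 and divides |G| = 34.
Closing under the operation: H = {e, r, r^2, r^3, r^4, r^5, r^6, r^7, r^8, r^9, r^10, r^11, r^12, r^13, r^14, r^15, r^16}, so |H| = 17.

17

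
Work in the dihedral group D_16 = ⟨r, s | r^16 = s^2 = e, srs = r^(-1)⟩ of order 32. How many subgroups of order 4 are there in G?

9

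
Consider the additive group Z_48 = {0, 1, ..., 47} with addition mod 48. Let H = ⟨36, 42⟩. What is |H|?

|⟨36⟩| = 4 and |⟨42⟩| = 8, so |H| is a multiple of lcm(4, 8) = 8 and divides |G| = 48.
Closing under the operation: H = {0, 6, 12, 18, 24, 30, 36, 42}, so |H| = 8.

8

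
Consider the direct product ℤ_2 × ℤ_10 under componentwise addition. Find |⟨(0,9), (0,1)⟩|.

|⟨(0,9)⟩| = 10 and |⟨(0,1)⟩| = 10, so |H| is a multiple of lcm(10, 10) = 10 and divides |G| = 20.
Closing under the operation: H = {(0,0), (0,1), (0,2), (0,3), (0,4), (0,5), (0,6), (0,7), (0,8), (0,9)}, so |H| = 10.

10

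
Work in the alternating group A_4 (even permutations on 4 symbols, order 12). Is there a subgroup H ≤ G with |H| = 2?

2 | 12. A subgroup of order 2 is {e, (1 2)(3 4)}.

Yes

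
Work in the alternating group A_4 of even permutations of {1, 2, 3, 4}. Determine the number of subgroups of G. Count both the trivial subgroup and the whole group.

|G| = 12, so by Lagrange every subgroup order divides 12. Divisors: 1, 2, 3, 4, 6, 12.
Subgroups by order — order 1: 1; order 2: 3; order 3: 4; order 4: 1; order 6: 0; order 12: 1.
Total: 1 + 3 + 4 + 1 + 0 + 1 = 10.

10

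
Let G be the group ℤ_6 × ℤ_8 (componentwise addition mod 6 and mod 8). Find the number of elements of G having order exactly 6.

An element (a,b) has order lcm(ord(a), ord(b)); count pairs with lcm equal to 6.
Enumerating gives 6 such elements.

6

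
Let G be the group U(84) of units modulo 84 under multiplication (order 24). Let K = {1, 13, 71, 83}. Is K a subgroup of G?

|K| = 4 divides |G| = 24, consistent with Lagrange.
K contains the identity, every element's inverse is in K, and K is closed under ·: it is a subgroup.

Yes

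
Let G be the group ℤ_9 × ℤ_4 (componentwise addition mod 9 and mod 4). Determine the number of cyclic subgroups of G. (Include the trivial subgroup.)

9

A cyclic subgroup of order d is generated by each of its φ(d) elements of order d, so the cyclic subgroups of order d number (#elements of order d)/φ(d).
Cyclic subgroups by order — order 1: 1; order 2: 1; order 3: 1; order 4: 1; order 6: 1; order 9: 1; order 12: 1; order 18: 1; order 36: 1.
Total: 9.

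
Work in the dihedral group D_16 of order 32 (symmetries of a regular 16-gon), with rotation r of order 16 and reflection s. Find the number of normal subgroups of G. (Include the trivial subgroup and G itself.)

G has 36 subgroups. Checking conjugation-invariance by order — order 1: 1/1 normal; order 2: 1/17 normal; order 4: 1/9 normal; order 8: 1/5 normal; order 16: 3/3 normal; order 32: 1/1 normal.
Total normal subgroups: 8.

8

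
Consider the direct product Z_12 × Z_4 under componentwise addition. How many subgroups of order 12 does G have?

7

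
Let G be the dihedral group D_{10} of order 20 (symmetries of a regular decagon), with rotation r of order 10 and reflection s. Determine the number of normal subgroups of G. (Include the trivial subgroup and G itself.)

7

G has 22 subgroups. Checking conjugation-invariance by order — order 1: 1/1 normal; order 2: 1/11 normal; order 4: 0/5 normal; order 5: 1/1 normal; order 10: 3/3 normal; order 20: 1/1 normal.
Total normal subgroups: 7.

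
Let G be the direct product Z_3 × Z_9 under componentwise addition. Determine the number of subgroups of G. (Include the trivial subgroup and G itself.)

|G| = 27, so by Lagrange every subgroup order divides 27. Divisors: 1, 3, 9, 27.
Subgroups by order — order 1: 1; order 3: 4; order 9: 4; order 27: 1.
Total: 1 + 4 + 4 + 1 = 10.

10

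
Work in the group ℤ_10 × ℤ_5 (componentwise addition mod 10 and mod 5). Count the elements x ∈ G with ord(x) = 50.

0

An element (a,b) has order lcm(ord(a), ord(b)); count pairs with lcm equal to 50.
Enumerating gives 0 such elements.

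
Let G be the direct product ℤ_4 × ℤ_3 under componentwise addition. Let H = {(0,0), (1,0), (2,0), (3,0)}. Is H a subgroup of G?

|H| = 4 divides |G| = 12, consistent with Lagrange.
H contains the identity, every element's inverse is in H, and H is closed under +: it is a subgroup.
In fact H = ⟨(1,0)⟩.

Yes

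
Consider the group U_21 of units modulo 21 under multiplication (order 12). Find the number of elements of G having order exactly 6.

The elements of order 6 are: 2, 5, 10, 11, 17, 19.
That's 6.

6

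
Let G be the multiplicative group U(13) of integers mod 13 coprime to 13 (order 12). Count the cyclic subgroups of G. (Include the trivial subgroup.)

6

Group the elements of G by the cyclic subgroup they generate; each cyclic subgroup of order d accounts for φ(d) elements.
Cyclic subgroups by order — order 1: 1; order 2: 1; order 3: 1; order 4: 1; order 6: 1; order 12: 1.
Total: 6.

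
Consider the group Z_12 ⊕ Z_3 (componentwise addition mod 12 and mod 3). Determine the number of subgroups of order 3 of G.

4

|G| = 36 and 3 | 36, so subgroups of order 3 are possible by Lagrange.
The subgroups of order 3 are: {(0,0), (0,1), (0,2)}; {(0,0), (4,0), (8,0)}; {(0,0), (4,1), (8,2)}; {(0,0), (4,2), (8,1)}.
So G has 4 subgroups of order 3.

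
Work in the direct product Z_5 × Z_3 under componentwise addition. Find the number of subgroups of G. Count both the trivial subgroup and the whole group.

4

|G| = 15, so by Lagrange every subgroup order divides 15. Divisors: 1, 3, 5, 15.
Subgroups by order — order 1: 1; order 3: 1; order 5: 1; order 15: 1.
Total: 1 + 1 + 1 + 1 = 4.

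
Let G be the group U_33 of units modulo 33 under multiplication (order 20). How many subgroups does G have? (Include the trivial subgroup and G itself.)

10

|G| = 20, so by Lagrange every subgroup order divides 20. Divisors: 1, 2, 4, 5, 10, 20.
Subgroups by order — order 1: 1; order 2: 3; order 4: 1; order 5: 1; order 10: 3; order 20: 1.
Total: 1 + 3 + 1 + 1 + 3 + 1 = 10.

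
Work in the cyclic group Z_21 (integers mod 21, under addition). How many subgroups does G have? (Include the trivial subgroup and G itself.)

Subgroups of the cyclic group Z_21 correspond bijectively to divisors of 21.
Divisors of 21: 1, 3, 7, 21.
So Z_21 has 4 subgroups.

4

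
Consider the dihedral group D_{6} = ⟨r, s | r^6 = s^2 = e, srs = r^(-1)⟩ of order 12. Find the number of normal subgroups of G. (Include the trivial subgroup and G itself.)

G has 16 subgroups. Checking conjugation-invariance by order — order 1: 1/1 normal; order 2: 1/7 normal; order 3: 1/1 normal; order 4: 0/3 normal; order 6: 3/3 normal; order 12: 1/1 normal.
Total normal subgroups: 7.

7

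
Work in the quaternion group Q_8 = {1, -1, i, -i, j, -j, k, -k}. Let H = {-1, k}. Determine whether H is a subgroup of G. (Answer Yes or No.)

The identity 1 ∉ H, so H is not a subgroup.

No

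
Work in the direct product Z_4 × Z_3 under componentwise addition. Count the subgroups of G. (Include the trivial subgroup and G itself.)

6

|G| = 12, so by Lagrange every subgroup order divides 12. Divisors: 1, 2, 3, 4, 6, 12.
Subgroups by order — order 1: 1; order 2: 1; order 3: 1; order 4: 1; order 6: 1; order 12: 1.
Total: 1 + 1 + 1 + 1 + 1 + 1 = 6.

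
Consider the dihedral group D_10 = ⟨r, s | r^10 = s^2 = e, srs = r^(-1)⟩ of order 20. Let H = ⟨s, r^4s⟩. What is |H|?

|⟨s⟩| = 2 and |⟨r^4s⟩| = 2, so |H| is a multiple of lcm(2, 2) = 2 and divides |G| = 20.
Closing under the operation: H = {e, r^2, r^4, r^6, r^8, s, r^2s, r^4s, r^6s, r^8s}, so |H| = 10.

10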